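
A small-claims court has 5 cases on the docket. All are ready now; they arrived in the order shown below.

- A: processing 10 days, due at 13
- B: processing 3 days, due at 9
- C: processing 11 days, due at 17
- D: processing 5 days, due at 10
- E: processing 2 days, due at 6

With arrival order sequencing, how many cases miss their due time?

4

FIFO (arrival order): A B C D E.
A: 0→10, due 13, tardiness 0
B: 10→13, due 9, tardiness 4
C: 13→24, due 17, tardiness 7
D: 24→29, due 10, tardiness 19
E: 29→31, due 6, tardiness 25
Late cases: 4.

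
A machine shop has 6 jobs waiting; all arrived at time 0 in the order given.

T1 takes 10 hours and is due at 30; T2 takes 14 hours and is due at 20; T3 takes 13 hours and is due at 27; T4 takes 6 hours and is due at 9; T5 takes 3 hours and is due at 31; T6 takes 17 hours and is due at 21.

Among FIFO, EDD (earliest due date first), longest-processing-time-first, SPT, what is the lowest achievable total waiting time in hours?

109

FIFO (arrival order): T1 T2 T3 T4 T5 T6.
T1: waits 0, runs 0→10
T2: waits 10, runs 10→24
T3: waits 24, runs 24→37
T4: waits 37, runs 37→43
T5: waits 43, runs 43→46
T6: waits 46, runs 46→63
Sum = 0+10+24+37+43+46 = 160.
EDD (increasing due date): T4 T2 T6 T3 T1 T5.
T4: waits 0, runs 0→6
T2: waits 6, runs 6→20
T6: waits 20, runs 20→37
T3: waits 37, runs 37→50
T1: waits 50, runs 50→60
T5: waits 60, runs 60→63
Sum = 0+6+20+37+50+60 = 173.
LPT (decreasing processing time): T6 T2 T3 T1 T4 T5.
T6: waits 0, runs 0→17
T2: waits 17, runs 17→31
T3: waits 31, runs 31→44
T1: waits 44, runs 44→54
T4: waits 54, runs 54→60
T5: waits 60, runs 60→63
Sum = 0+17+31+44+54+60 = 206.
SPT (increasing processing time): T5 T4 T1 T3 T2 T6.
T5: waits 0, runs 0→3
T4: waits 3, runs 3→9
T1: waits 9, runs 9→19
T3: waits 19, runs 19→32
T2: waits 32, runs 32→46
T6: waits 46, runs 46→63
Sum = 0+3+9+19+32+46 = 109.
FIFO 160, EDD 173, LPT 206, SPT 109 → minimum 109.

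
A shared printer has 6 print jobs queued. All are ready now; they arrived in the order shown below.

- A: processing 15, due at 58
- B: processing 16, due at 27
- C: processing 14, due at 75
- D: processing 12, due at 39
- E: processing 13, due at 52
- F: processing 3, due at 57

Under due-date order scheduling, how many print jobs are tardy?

EDD (increasing due date): B D E F A C.
B: 0→16, due 27, tardiness 0
D: 16→28, due 39, tardiness 0
E: 28→41, due 52, tardiness 0
F: 41→44, due 57, tardiness 0
A: 44→59, due 58, tardiness 1
C: 59→73, due 75, tardiness 0
Late print jobs: 1.

1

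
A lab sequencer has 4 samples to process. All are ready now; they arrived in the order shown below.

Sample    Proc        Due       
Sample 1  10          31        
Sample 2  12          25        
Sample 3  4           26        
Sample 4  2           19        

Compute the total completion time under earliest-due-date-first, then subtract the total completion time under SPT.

EDD (increasing due date): Sample 4 Sample 2 Sample 3 Sample 1.
Sample 4: 0→2
Sample 2: 2→14
Sample 3: 14→18
Sample 1: 18→28
Sum = 2+14+18+28 = 62.
SPT (increasing processing time): Sample 4 Sample 3 Sample 1 Sample 2.
Sample 4: 0→2
Sample 3: 2→6
Sample 1: 6→16
Sample 2: 16→28
Sum = 2+6+16+28 = 52.
Difference = 62 − 52 = 10.

10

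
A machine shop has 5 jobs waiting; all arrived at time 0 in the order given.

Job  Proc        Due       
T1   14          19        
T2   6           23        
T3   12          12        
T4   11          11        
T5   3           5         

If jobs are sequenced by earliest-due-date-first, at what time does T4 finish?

14

EDD (increasing due date): T5 T4 T3 T1 T2.
T5: 0→3
T4: 3→14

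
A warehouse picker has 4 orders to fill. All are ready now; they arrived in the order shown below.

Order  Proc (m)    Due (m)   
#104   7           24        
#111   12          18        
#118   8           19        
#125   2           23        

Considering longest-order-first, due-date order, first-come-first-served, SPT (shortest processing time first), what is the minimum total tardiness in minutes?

LPT (decreasing processing time): #111 #118 #104 #125.
#111: 0→12, due 18, tardiness 0
#118: 12→20, due 19, tardiness 1
#104: 20→27, due 24, tardiness 3
#125: 27→29, due 23, tardiness 6
Sum = 0+1+3+6 = 10.
EDD (increasing due date): #111 #118 #125 #104.
#111: 0→12, due 18, tardiness 0
#118: 12→20, due 19, tardiness 1
#125: 20→22, due 23, tardiness 0
#104: 22→29, due 24, tardiness 5
Sum = 0+1+0+5 = 6.
FIFO (arrival order): #104 #111 #118 #125.
#104: 0→7, due 24, tardiness 0
#111: 7→19, due 18, tardiness 1
#118: 19→27, due 19, tardiness 8
#125: 27→29, due 23, tardiness 6
Sum = 0+1+8+6 = 15.
SPT (increasing processing time): #125 #104 #118 #111.
#125: 0→2, due 23, tardiness 0
#104: 2→9, due 24, tardiness 0
#118: 9→17, due 19, tardiness 0
#111: 17→29, due 18, tardiness 11
Sum = 0+0+0+11 = 11.
LPT 10, EDD 6, FIFO 15, SPT 11 → minimum 6.

6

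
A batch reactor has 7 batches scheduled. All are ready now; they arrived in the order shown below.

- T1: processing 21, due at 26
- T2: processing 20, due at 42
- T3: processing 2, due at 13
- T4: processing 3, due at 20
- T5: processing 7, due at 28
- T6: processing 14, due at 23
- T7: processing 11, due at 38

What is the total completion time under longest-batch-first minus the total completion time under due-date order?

161

LPT (decreasing processing time): T1 T2 T6 T7 T5 T4 T3.
T1: 0→21
T2: 21→41
T6: 41→55
T7: 55→66
T5: 66→73
T4: 73→76
T3: 76→78
Sum = 21+41+55+66+73+76+78 = 410.
EDD (increasing due date): T3 T4 T6 T1 T5 T7 T2.
T3: 0→2
T4: 2→5
T6: 5→19
T1: 19→40
T5: 40→47
T7: 47→58
T2: 58→78
Sum = 2+5+19+40+47+58+78 = 249.
Difference = 410 − 249 = 161.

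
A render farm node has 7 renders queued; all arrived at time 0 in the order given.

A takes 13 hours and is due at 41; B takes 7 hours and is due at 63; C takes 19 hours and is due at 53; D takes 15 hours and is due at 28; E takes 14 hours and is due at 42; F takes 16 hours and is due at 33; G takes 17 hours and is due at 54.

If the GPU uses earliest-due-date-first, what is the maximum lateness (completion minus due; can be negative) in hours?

EDD (increasing due date): D F A E C G B.
D: 0→15, due 28, lateness -13
F: 15→31, due 33, lateness -2
A: 31→44, due 41, lateness 3
E: 44→58, due 42, lateness 16
C: 58→77, due 53, lateness 24
G: 77→94, due 54, lateness 40
B: 94→101, due 63, lateness 38
Maximum = 40.

40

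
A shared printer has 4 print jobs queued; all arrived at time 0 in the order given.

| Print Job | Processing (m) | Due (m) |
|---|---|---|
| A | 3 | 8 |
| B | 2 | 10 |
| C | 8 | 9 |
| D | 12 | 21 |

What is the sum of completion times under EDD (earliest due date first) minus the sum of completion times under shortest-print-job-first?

7

EDD (increasing due date): A C B D.
A: 0→3
C: 3→11
B: 11→13
D: 13→25
Sum = 3+11+13+25 = 52.
SPT (increasing processing time): B A C D.
B: 0→2
A: 2→5
C: 5→13
D: 13→25
Sum = 2+5+13+25 = 45.
Difference = 52 − 45 = 7.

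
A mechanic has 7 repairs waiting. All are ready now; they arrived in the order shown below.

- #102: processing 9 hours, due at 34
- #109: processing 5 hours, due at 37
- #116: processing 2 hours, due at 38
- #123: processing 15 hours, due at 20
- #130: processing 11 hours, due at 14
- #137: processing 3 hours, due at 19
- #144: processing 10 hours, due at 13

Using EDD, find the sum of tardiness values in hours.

EDD (increasing due date): #144 #130 #137 #123 #102 #109 #116.
#144: 0→10, due 13, tardiness 0
#130: 10→21, due 14, tardiness 7
#137: 21→24, due 19, tardiness 5
#123: 24→39, due 20, tardiness 19
#102: 39→48, due 34, tardiness 14
#109: 48→53, due 37, tardiness 16
#116: 53→55, due 38, tardiness 17
Sum = 0+7+5+19+14+16+17 = 78.

78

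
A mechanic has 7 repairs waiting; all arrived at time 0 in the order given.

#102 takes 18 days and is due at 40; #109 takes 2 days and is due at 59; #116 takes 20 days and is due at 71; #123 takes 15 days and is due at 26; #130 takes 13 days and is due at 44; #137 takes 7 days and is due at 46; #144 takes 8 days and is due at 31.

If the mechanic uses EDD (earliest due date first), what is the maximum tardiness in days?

EDD (increasing due date): #123 #144 #102 #130 #137 #109 #116.
#123: 0→15, due 26, tardiness 0
#144: 15→23, due 31, tardiness 0
#102: 23→41, due 40, tardiness 1
#130: 41→54, due 44, tardiness 10
#137: 54→61, due 46, tardiness 15
#109: 61→63, due 59, tardiness 4
#116: 63→83, due 71, tardiness 12
Maximum = 15.

15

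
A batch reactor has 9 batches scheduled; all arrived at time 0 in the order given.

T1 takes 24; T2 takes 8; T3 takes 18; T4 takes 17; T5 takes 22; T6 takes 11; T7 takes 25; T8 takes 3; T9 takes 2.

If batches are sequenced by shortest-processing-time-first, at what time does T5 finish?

81

SPT (increasing processing time): T9 T8 T2 T6 T4 T3 T5 T1 T7.
T9: 0→2
T8: 2→5
T2: 5→13
T6: 13→24
T4: 24→41
T3: 41→59
T5: 59→81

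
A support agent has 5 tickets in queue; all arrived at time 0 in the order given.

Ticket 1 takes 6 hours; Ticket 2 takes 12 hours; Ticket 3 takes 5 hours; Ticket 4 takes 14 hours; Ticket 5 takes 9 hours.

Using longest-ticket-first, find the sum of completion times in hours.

LPT (decreasing processing time): Ticket 4 Ticket 2 Ticket 5 Ticket 1 Ticket 3.
Ticket 4: 0→14
Ticket 2: 14→26
Ticket 5: 26→35
Ticket 1: 35→41
Ticket 3: 41→46
Sum = 14+26+35+41+46 = 162.

162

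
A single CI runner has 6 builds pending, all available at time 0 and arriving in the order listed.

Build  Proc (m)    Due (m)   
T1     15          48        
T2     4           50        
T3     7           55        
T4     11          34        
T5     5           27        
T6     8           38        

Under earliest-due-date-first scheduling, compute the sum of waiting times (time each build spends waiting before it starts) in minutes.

EDD (increasing due date): T5 T4 T6 T1 T2 T3.
T5: waits 0, runs 0→5
T4: waits 5, runs 5→16
T6: waits 16, runs 16→24
T1: waits 24, runs 24→39
T2: waits 39, runs 39→43
T3: waits 43, runs 43→50
Sum = 0+5+16+24+39+43 = 127.

127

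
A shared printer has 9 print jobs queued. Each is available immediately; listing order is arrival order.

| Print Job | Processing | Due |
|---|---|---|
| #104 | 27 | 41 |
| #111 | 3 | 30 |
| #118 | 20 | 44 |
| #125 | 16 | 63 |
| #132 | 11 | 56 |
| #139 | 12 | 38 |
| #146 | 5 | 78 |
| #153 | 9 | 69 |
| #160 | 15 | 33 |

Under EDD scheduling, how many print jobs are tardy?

EDD (increasing due date): #111 #160 #139 #104 #118 #132 #125 #153 #146.
#111: 0→3, due 30, tardiness 0
#160: 3→18, due 33, tardiness 0
#139: 18→30, due 38, tardiness 0
#104: 30→57, due 41, tardiness 16
#118: 57→77, due 44, tardiness 33
#132: 77→88, due 56, tardiness 32
#125: 88→104, due 63, tardiness 41
#153: 104→113, due 69, tardiness 44
#146: 113→118, due 78, tardiness 40
Late print jobs: 6.

6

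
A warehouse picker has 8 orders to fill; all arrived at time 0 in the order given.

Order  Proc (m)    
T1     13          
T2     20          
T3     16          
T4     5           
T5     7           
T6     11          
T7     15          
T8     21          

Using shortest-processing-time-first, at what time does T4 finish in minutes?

SPT (increasing processing time): T4 T5 T6 T1 T7 T3 T2 T8.
T4: 0→5

5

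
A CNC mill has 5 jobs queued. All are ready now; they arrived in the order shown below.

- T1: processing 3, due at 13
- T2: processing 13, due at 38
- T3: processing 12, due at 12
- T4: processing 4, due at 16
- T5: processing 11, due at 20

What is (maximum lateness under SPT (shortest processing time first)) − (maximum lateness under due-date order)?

8

SPT (increasing processing time): T1 T4 T5 T3 T2.
T1: 0→3, due 13, lateness -10
T4: 3→7, due 16, lateness -9
T5: 7→18, due 20, lateness -2
T3: 18→30, due 12, lateness 18
T2: 30→43, due 38, lateness 5
Maximum = 18.
EDD (increasing due date): T3 T1 T4 T5 T2.
T3: 0→12, due 12, lateness 0
T1: 12→15, due 13, lateness 2
T4: 15→19, due 16, lateness 3
T5: 19→30, due 20, lateness 10
T2: 30→43, due 38, lateness 5
Maximum = 10.
Difference = 18 − 10 = 8.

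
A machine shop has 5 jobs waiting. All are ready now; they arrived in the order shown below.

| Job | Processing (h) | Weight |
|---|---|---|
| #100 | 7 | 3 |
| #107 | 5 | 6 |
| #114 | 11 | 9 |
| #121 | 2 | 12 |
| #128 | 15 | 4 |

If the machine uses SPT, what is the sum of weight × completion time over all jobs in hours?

SPT (increasing processing time): #121 #107 #100 #114 #128.
#121: finishes 2, weight 12, w·C = 24
#107: finishes 7, weight 6, w·C = 42
#100: finishes 14, weight 3, w·C = 42
#114: finishes 25, weight 9, w·C = 225
#128: finishes 40, weight 4, w·C = 160
Sum = 24+42+42+225+160 = 493.

493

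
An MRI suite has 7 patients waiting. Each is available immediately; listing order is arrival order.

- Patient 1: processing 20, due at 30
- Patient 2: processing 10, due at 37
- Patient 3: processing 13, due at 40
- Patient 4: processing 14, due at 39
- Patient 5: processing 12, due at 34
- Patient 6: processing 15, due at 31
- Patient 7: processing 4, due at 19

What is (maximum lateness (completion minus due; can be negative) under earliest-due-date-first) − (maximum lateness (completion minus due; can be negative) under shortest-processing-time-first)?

-10

EDD (increasing due date): Patient 7 Patient 1 Patient 6 Patient 5 Patient 2 Patient 4 Patient 3.
Patient 7: 0→4, due 19, lateness -15
Patient 1: 4→24, due 30, lateness -6
Patient 6: 24→39, due 31, lateness 8
Patient 5: 39→51, due 34, lateness 17
Patient 2: 51→61, due 37, lateness 24
Patient 4: 61→75, due 39, lateness 36
Patient 3: 75→88, due 40, lateness 48
Maximum = 48.
SPT (increasing processing time): Patient 7 Patient 2 Patient 5 Patient 3 Patient 4 Patient 6 Patient 1.
Patient 7: 0→4, due 19, lateness -15
Patient 2: 4→14, due 37, lateness -23
Patient 5: 14→26, due 34, lateness -8
Patient 3: 26→39, due 40, lateness -1
Patient 4: 39→53, due 39, lateness 14
Patient 6: 53→68, due 31, lateness 37
Patient 1: 68→88, due 30, lateness 58
Maximum = 58.
Difference = 48 − 58 = -10.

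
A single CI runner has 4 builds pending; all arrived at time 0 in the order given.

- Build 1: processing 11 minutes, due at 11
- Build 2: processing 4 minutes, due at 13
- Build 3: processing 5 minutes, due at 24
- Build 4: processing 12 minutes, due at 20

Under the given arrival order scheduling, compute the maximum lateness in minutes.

12

FIFO (arrival order): Build 1 Build 2 Build 3 Build 4.
Build 1: 0→11, due 11, lateness 0
Build 2: 11→15, due 13, lateness 2
Build 3: 15→20, due 24, lateness -4
Build 4: 20→32, due 20, lateness 12
Maximum = 12.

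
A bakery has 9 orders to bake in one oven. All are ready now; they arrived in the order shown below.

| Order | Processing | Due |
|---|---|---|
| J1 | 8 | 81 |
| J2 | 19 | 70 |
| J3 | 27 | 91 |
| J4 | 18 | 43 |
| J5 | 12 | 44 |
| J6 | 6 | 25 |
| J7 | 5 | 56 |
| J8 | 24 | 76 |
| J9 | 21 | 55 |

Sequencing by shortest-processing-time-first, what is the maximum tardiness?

49

SPT (increasing processing time): J7 J6 J1 J5 J4 J2 J9 J8 J3.
J7: 0→5, due 56, tardiness 0
J6: 5→11, due 25, tardiness 0
J1: 11→19, due 81, tardiness 0
J5: 19→31, due 44, tardiness 0
J4: 31→49, due 43, tardiness 6
J2: 49→68, due 70, tardiness 0
J9: 68→89, due 55, tardiness 34
J8: 89→113, due 76, tardiness 37
J3: 113→140, due 91, tardiness 49
Maximum = 49.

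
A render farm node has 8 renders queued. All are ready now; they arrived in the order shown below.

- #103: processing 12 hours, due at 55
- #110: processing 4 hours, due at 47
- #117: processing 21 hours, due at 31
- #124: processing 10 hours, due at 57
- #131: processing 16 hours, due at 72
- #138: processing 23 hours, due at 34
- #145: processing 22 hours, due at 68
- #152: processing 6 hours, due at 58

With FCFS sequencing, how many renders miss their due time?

FIFO (arrival order): #103 #110 #117 #124 #131 #138 #145 #152.
#103: 0→12, due 55, tardiness 0
#110: 12→16, due 47, tardiness 0
#117: 16→37, due 31, tardiness 6
#124: 37→47, due 57, tardiness 0
#131: 47→63, due 72, tardiness 0
#138: 63→86, due 34, tardiness 52
#145: 86→108, due 68, tardiness 40
#152: 108→114, due 58, tardiness 56
Late renders: 4.

4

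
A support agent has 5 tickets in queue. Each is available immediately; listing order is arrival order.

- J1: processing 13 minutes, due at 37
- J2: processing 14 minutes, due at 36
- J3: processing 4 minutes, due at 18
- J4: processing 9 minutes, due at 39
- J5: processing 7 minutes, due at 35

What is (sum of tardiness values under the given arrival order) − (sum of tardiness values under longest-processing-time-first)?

-11

FIFO (arrival order): J1 J2 J3 J4 J5.
J1: 0→13, due 37, tardiness 0
J2: 13→27, due 36, tardiness 0
J3: 27→31, due 18, tardiness 13
J4: 31→40, due 39, tardiness 1
J5: 40→47, due 35, tardiness 12
Sum = 0+0+13+1+12 = 26.
LPT (decreasing processing time): J2 J1 J4 J5 J3.
J2: 0→14, due 36, tardiness 0
J1: 14→27, due 37, tardiness 0
J4: 27→36, due 39, tardiness 0
J5: 36→43, due 35, tardiness 8
J3: 43→47, due 18, tardiness 29
Sum = 0+0+0+8+29 = 37.
Difference = 26 − 37 = -11.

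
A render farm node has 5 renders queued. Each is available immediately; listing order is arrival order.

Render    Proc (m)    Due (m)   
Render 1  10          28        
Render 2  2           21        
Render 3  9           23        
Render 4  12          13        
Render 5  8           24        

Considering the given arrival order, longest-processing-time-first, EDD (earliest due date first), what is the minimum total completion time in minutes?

FIFO (arrival order): Render 1 Render 2 Render 3 Render 4 Render 5.
Render 1: 0→10
Render 2: 10→12
Render 3: 12→21
Render 4: 21→33
Render 5: 33→41
Sum = 10+12+21+33+41 = 117.
LPT (decreasing processing time): Render 4 Render 1 Render 3 Render 5 Render 2.
Render 4: 0→12
Render 1: 12→22
Render 3: 22→31
Render 5: 31→39
Render 2: 39→41
Sum = 12+22+31+39+41 = 145.
EDD (increasing due date): Render 4 Render 2 Render 3 Render 5 Render 1.
Render 4: 0→12
Render 2: 12→14
Render 3: 14→23
Render 5: 23→31
Render 1: 31→41
Sum = 12+14+23+31+41 = 121.
FIFO 117, LPT 145, EDD 121 → minimum 117.

117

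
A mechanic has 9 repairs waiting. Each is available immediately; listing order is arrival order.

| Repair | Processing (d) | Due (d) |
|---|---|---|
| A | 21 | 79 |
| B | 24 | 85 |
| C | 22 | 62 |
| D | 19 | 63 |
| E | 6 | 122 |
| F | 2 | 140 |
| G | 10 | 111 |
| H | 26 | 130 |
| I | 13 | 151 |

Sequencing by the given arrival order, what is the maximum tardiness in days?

FIFO (arrival order): A B C D E F G H I.
A: 0→21, due 79, tardiness 0
B: 21→45, due 85, tardiness 0
C: 45→67, due 62, tardiness 5
D: 67→86, due 63, tardiness 23
E: 86→92, due 122, tardiness 0
F: 92→94, due 140, tardiness 0
G: 94→104, due 111, tardiness 0
H: 104→130, due 130, tardiness 0
I: 130→143, due 151, tardiness 0
Maximum = 23.

23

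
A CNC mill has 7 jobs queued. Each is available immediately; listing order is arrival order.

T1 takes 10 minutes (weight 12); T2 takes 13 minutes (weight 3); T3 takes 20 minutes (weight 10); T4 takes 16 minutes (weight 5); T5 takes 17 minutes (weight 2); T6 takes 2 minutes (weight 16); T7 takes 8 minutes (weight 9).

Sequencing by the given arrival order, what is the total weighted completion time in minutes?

3088

FIFO (arrival order): T1 T2 T3 T4 T5 T6 T7.
T1: finishes 10, weight 12, w·C = 120
T2: finishes 23, weight 3, w·C = 69
T3: finishes 43, weight 10, w·C = 430
T4: finishes 59, weight 5, w·C = 295
T5: finishes 76, weight 2, w·C = 152
T6: finishes 78, weight 16, w·C = 1248
T7: finishes 86, weight 9, w·C = 774
Sum = 120+69+430+295+152+1248+774 = 3088.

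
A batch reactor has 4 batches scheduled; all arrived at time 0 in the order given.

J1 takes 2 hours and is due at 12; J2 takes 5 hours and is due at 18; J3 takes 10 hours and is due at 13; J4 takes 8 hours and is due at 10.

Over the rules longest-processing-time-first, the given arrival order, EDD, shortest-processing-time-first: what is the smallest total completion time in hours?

LPT (decreasing processing time): J3 J4 J2 J1.
J3: 0→10
J4: 10→18
J2: 18→23
J1: 23→25
Sum = 10+18+23+25 = 76.
FIFO (arrival order): J1 J2 J3 J4.
J1: 0→2
J2: 2→7
J3: 7→17
J4: 17→25
Sum = 2+7+17+25 = 51.
EDD (increasing due date): J4 J1 J3 J2.
J4: 0→8
J1: 8→10
J3: 10→20
J2: 20→25
Sum = 8+10+20+25 = 63.
SPT (increasing processing time): J1 J2 J4 J3.
J1: 0→2
J2: 2→7
J4: 7→15
J3: 15→25
Sum = 2+7+15+25 = 49.
LPT 76, FIFO 51, EDD 63, SPT 49 → minimum 49.

49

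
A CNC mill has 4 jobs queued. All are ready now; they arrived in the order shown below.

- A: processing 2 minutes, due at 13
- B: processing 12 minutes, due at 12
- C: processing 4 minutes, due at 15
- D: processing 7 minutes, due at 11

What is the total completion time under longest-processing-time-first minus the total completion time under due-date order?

7

LPT (decreasing processing time): B D C A.
B: 0→12
D: 12→19
C: 19→23
A: 23→25
Sum = 12+19+23+25 = 79.
EDD (increasing due date): D B A C.
D: 0→7
B: 7→19
A: 19→21
C: 21→25
Sum = 7+19+21+25 = 72.
Difference = 79 − 72 = 7.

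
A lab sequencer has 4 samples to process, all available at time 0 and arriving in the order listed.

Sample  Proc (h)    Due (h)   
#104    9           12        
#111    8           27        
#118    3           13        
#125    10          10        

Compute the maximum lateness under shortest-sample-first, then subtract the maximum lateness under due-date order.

11

SPT (increasing processing time): #118 #111 #104 #125.
#118: 0→3, due 13, lateness -10
#111: 3→11, due 27, lateness -16
#104: 11→20, due 12, lateness 8
#125: 20→30, due 10, lateness 20
Maximum = 20.
EDD (increasing due date): #125 #104 #118 #111.
#125: 0→10, due 10, lateness 0
#104: 10→19, due 12, lateness 7
#118: 19→22, due 13, lateness 9
#111: 22→30, due 27, lateness 3
Maximum = 9.
Difference = 20 − 9 = 11.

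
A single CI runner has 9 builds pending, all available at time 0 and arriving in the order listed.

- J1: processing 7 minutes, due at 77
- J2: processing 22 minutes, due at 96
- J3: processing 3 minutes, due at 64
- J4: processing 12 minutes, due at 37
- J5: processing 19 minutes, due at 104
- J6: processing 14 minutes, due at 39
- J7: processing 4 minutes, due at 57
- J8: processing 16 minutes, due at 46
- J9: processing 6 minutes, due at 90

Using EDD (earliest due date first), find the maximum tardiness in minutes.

0

EDD (increasing due date): J4 J6 J8 J7 J3 J1 J9 J2 J5.
J4: 0→12, due 37, tardiness 0
J6: 12→26, due 39, tardiness 0
J8: 26→42, due 46, tardiness 0
J7: 42→46, due 57, tardiness 0
J3: 46→49, due 64, tardiness 0
J1: 49→56, due 77, tardiness 0
J9: 56→62, due 90, tardiness 0
J2: 62→84, due 96, tardiness 0
J5: 84→103, due 104, tardiness 0
Maximum = 0.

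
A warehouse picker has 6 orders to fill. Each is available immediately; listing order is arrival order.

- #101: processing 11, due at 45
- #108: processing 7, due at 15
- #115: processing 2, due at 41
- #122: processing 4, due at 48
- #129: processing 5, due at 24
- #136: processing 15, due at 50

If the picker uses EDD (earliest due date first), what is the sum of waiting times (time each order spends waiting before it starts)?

EDD (increasing due date): #108 #129 #115 #101 #122 #136.
#108: waits 0, runs 0→7
#129: waits 7, runs 7→12
#115: waits 12, runs 12→14
#101: waits 14, runs 14→25
#122: waits 25, runs 25→29
#136: waits 29, runs 29→44
Sum = 0+7+12+14+25+29 = 87.

87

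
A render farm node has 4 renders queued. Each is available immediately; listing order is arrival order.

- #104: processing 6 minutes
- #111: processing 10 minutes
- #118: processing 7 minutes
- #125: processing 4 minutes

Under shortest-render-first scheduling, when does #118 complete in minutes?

SPT (increasing processing time): #125 #104 #118 #111.
#125: 0→4
#104: 4→10
#118: 10→17

17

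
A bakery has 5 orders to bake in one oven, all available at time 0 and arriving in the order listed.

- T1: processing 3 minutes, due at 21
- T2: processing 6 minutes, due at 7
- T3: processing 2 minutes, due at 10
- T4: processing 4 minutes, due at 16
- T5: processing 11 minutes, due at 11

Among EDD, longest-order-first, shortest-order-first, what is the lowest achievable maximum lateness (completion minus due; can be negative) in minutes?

8

EDD (increasing due date): T2 T3 T5 T4 T1.
T2: 0→6, due 7, lateness -1
T3: 6→8, due 10, lateness -2
T5: 8→19, due 11, lateness 8
T4: 19→23, due 16, lateness 7
T1: 23→26, due 21, lateness 5
Maximum = 8.
LPT (decreasing processing time): T5 T2 T4 T1 T3.
T5: 0→11, due 11, lateness 0
T2: 11→17, due 7, lateness 10
T4: 17→21, due 16, lateness 5
T1: 21→24, due 21, lateness 3
T3: 24→26, due 10, lateness 16
Maximum = 16.
SPT (increasing processing time): T3 T1 T4 T2 T5.
T3: 0→2, due 10, lateness -8
T1: 2→5, due 21, lateness -16
T4: 5→9, due 16, lateness -7
T2: 9→15, due 7, lateness 8
T5: 15→26, due 11, lateness 15
Maximum = 15.
EDD 8, LPT 16, SPT 15 → minimum 8.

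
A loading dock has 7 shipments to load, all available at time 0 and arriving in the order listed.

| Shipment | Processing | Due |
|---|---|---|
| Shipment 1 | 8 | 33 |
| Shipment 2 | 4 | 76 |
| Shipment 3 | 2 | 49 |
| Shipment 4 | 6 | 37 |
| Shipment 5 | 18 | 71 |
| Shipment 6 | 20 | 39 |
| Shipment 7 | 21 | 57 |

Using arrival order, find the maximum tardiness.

22

FIFO (arrival order): Shipment 1 Shipment 2 Shipment 3 Shipment 4 Shipment 5 Shipment 6 Shipment 7.
Shipment 1: 0→8, due 33, tardiness 0
Shipment 2: 8→12, due 76, tardiness 0
Shipment 3: 12→14, due 49, tardiness 0
Shipment 4: 14→20, due 37, tardiness 0
Shipment 5: 20→38, due 71, tardiness 0
Shipment 6: 38→58, due 39, tardiness 19
Shipment 7: 58→79, due 57, tardiness 22
Maximum = 22.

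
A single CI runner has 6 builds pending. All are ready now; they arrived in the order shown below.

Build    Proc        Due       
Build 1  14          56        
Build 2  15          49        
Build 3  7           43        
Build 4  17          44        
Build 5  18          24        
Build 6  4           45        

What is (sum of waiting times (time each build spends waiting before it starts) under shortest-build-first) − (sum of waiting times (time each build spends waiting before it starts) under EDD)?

SPT (increasing processing time): Build 6 Build 3 Build 1 Build 2 Build 4 Build 5.
Build 6: waits 0, runs 0→4
Build 3: waits 4, runs 4→11
Build 1: waits 11, runs 11→25
Build 2: waits 25, runs 25→40
Build 4: waits 40, runs 40→57
Build 5: waits 57, runs 57→75
Sum = 0+4+11+25+40+57 = 137.
EDD (increasing due date): Build 5 Build 3 Build 4 Build 6 Build 2 Build 1.
Build 5: waits 0, runs 0→18
Build 3: waits 18, runs 18→25
Build 4: waits 25, runs 25→42
Build 6: waits 42, runs 42→46
Build 2: waits 46, runs 46→61
Build 1: waits 61, runs 61→75
Sum = 0+18+25+42+46+61 = 192.
Difference = 137 − 192 = -55.

-55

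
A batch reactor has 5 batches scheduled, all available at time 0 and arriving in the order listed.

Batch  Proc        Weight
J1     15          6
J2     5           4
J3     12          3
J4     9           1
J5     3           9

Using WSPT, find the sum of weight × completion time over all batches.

WSPT (decreasing weight/processing-time ratio): J5 J2 J1 J3 J4.
J5: finishes 3, weight 9, w·C = 27
J2: finishes 8, weight 4, w·C = 32
J1: finishes 23, weight 6, w·C = 138
J3: finishes 35, weight 3, w·C = 105
J4: finishes 44, weight 1, w·C = 44
Sum = 27+32+138+105+44 = 346.

346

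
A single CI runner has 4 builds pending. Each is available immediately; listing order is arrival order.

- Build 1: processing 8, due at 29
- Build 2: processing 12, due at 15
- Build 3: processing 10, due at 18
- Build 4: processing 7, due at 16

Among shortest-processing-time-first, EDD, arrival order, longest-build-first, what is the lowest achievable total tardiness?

22

SPT (increasing processing time): Build 4 Build 1 Build 3 Build 2.
Build 4: 0→7, due 16, tardiness 0
Build 1: 7→15, due 29, tardiness 0
Build 3: 15→25, due 18, tardiness 7
Build 2: 25→37, due 15, tardiness 22
Sum = 0+0+7+22 = 29.
EDD (increasing due date): Build 2 Build 4 Build 3 Build 1.
Build 2: 0→12, due 15, tardiness 0
Build 4: 12→19, due 16, tardiness 3
Build 3: 19→29, due 18, tardiness 11
Build 1: 29→37, due 29, tardiness 8
Sum = 0+3+11+8 = 22.
FIFO (arrival order): Build 1 Build 2 Build 3 Build 4.
Build 1: 0→8, due 29, tardiness 0
Build 2: 8→20, due 15, tardiness 5
Build 3: 20→30, due 18, tardiness 12
Build 4: 30→37, due 16, tardiness 21
Sum = 0+5+12+21 = 38.
LPT (decreasing processing time): Build 2 Build 3 Build 1 Build 4.
Build 2: 0→12, due 15, tardiness 0
Build 3: 12→22, due 18, tardiness 4
Build 1: 22→30, due 29, tardiness 1
Build 4: 30→37, due 16, tardiness 21
Sum = 0+4+1+21 = 26.
SPT 29, EDD 22, FIFO 38, LPT 26 → minimum 22.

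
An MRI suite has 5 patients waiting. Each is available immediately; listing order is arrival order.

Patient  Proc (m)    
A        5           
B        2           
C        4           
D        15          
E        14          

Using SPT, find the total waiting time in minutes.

44

SPT (increasing processing time): B C A E D.
B: waits 0, runs 0→2
C: waits 2, runs 2→6
A: waits 6, runs 6→11
E: waits 11, runs 11→25
D: waits 25, runs 25→40
Sum = 0+2+6+11+25 = 44.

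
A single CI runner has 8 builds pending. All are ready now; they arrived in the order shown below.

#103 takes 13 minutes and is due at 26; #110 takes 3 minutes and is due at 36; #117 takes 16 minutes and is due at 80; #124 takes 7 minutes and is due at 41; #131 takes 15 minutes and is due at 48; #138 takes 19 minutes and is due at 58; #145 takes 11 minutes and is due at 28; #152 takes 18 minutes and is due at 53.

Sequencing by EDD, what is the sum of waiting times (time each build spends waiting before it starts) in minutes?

300

EDD (increasing due date): #103 #145 #110 #124 #131 #152 #138 #117.
#103: waits 0, runs 0→13
#145: waits 13, runs 13→24
#110: waits 24, runs 24→27
#124: waits 27, runs 27→34
#131: waits 34, runs 34→49
#152: waits 49, runs 49→67
#138: waits 67, runs 67→86
#117: waits 86, runs 86→102
Sum = 0+13+24+27+34+49+67+86 = 300.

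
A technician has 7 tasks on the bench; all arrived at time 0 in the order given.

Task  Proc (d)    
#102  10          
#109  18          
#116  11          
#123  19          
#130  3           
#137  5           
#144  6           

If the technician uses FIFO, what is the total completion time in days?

FIFO (arrival order): #102 #109 #116 #123 #130 #137 #144.
#102: 0→10
#109: 10→28
#116: 28→39
#123: 39→58
#130: 58→61
#137: 61→66
#144: 66→72
Sum = 10+28+39+58+61+66+72 = 334.

334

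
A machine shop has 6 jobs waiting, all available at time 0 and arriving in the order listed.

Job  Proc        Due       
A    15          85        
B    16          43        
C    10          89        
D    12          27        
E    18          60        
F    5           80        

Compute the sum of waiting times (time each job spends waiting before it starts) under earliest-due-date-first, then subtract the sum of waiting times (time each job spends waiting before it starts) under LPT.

EDD (increasing due date): D B E F A C.
D: waits 0, runs 0→12
B: waits 12, runs 12→28
E: waits 28, runs 28→46
F: waits 46, runs 46→51
A: waits 51, runs 51→66
C: waits 66, runs 66→76
Sum = 0+12+28+46+51+66 = 203.
LPT (decreasing processing time): E B A D C F.
E: waits 0, runs 0→18
B: waits 18, runs 18→34
A: waits 34, runs 34→49
D: waits 49, runs 49→61
C: waits 61, runs 61→71
F: waits 71, runs 71→76
Sum = 0+18+34+49+61+71 = 233.
Difference = 203 − 233 = -30.

-30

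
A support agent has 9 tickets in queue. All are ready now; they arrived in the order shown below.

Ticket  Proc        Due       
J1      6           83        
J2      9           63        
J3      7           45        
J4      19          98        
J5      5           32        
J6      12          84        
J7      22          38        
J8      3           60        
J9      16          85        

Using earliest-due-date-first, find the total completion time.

EDD (increasing due date): J5 J7 J3 J8 J2 J1 J6 J9 J4.
J5: 0→5
J7: 5→27
J3: 27→34
J8: 34→37
J2: 37→46
J1: 46→52
J6: 52→64
J9: 64→80
J4: 80→99
Sum = 5+27+34+37+46+52+64+80+99 = 444.

444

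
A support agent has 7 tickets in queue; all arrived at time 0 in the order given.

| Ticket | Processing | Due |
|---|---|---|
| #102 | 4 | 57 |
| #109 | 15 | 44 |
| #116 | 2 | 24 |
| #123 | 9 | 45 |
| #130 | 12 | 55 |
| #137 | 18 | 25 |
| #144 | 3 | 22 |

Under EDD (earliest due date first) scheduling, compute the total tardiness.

EDD (increasing due date): #144 #116 #137 #109 #123 #130 #102.
#144: 0→3, due 22, tardiness 0
#116: 3→5, due 24, tardiness 0
#137: 5→23, due 25, tardiness 0
#109: 23→38, due 44, tardiness 0
#123: 38→47, due 45, tardiness 2
#130: 47→59, due 55, tardiness 4
#102: 59→63, due 57, tardiness 6
Sum = 0+0+0+0+2+4+6 = 12.

12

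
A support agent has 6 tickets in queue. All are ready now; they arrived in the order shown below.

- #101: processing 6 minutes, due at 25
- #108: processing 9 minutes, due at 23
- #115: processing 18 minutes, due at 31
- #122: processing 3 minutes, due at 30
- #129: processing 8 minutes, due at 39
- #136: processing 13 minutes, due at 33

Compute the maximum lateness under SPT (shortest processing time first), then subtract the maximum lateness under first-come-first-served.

SPT (increasing processing time): #122 #101 #129 #108 #136 #115.
#122: 0→3, due 30, lateness -27
#101: 3→9, due 25, lateness -16
#129: 9→17, due 39, lateness -22
#108: 17→26, due 23, lateness 3
#136: 26→39, due 33, lateness 6
#115: 39→57, due 31, lateness 26
Maximum = 26.
FIFO (arrival order): #101 #108 #115 #122 #129 #136.
#101: 0→6, due 25, lateness -19
#108: 6→15, due 23, lateness -8
#115: 15→33, due 31, lateness 2
#122: 33→36, due 30, lateness 6
#129: 36→44, due 39, lateness 5
#136: 44→57, due 33, lateness 24
Maximum = 24.
Difference = 26 − 24 = 2.

2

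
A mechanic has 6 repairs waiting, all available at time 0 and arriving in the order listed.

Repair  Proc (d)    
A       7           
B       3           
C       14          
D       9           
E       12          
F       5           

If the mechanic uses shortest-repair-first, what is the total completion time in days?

136

SPT (increasing processing time): B F A D E C.
B: 0→3
F: 3→8
A: 8→15
D: 15→24
E: 24→36
C: 36→50
Sum = 3+8+15+24+36+50 = 136.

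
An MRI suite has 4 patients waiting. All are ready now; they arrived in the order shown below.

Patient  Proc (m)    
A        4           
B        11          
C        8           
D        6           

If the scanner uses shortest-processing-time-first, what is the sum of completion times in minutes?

SPT (increasing processing time): A D C B.
A: 0→4
D: 4→10
C: 10→18
B: 18→29
Sum = 4+10+18+29 = 61.

61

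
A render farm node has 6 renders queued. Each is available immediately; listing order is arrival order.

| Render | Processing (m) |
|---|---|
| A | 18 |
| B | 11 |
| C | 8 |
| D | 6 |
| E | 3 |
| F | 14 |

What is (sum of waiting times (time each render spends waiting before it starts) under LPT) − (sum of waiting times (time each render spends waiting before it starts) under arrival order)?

28

LPT (decreasing processing time): A F B C D E.
A: waits 0, runs 0→18
F: waits 18, runs 18→32
B: waits 32, runs 32→43
C: waits 43, runs 43→51
D: waits 51, runs 51→57
E: waits 57, runs 57→60
Sum = 0+18+32+43+51+57 = 201.
FIFO (arrival order): A B C D E F.
A: waits 0, runs 0→18
B: waits 18, runs 18→29
C: waits 29, runs 29→37
D: waits 37, runs 37→43
E: waits 43, runs 43→46
F: waits 46, runs 46→60
Sum = 0+18+29+37+43+46 = 173.
Difference = 201 − 173 = 28.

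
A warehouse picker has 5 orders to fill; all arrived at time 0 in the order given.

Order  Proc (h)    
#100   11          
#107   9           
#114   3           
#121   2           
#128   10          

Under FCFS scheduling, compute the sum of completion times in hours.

FIFO (arrival order): #100 #107 #114 #121 #128.
#100: 0→11
#107: 11→20
#114: 20→23
#121: 23→25
#128: 25→35
Sum = 11+20+23+25+35 = 114.

114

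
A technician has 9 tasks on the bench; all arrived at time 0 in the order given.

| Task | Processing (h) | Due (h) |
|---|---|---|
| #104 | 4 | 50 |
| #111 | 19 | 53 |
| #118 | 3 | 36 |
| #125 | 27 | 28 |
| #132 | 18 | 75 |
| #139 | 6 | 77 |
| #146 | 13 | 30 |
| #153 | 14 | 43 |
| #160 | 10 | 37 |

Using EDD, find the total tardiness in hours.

185

EDD (increasing due date): #125 #146 #118 #160 #153 #104 #111 #132 #139.
#125: 0→27, due 28, tardiness 0
#146: 27→40, due 30, tardiness 10
#118: 40→43, due 36, tardiness 7
#160: 43→53, due 37, tardiness 16
#153: 53→67, due 43, tardiness 24
#104: 67→71, due 50, tardiness 21
#111: 71→90, due 53, tardiness 37
#132: 90→108, due 75, tardiness 33
#139: 108→114, due 77, tardiness 37
Sum = 0+10+7+16+24+21+37+33+37 = 185.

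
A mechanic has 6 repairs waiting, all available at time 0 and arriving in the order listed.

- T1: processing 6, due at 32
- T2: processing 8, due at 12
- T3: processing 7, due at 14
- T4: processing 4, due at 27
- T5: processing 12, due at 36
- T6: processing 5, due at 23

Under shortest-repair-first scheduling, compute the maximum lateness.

SPT (increasing processing time): T4 T6 T1 T3 T2 T5.
T4: 0→4, due 27, lateness -23
T6: 4→9, due 23, lateness -14
T1: 9→15, due 32, lateness -17
T3: 15→22, due 14, lateness 8
T2: 22→30, due 12, lateness 18
T5: 30→42, due 36, lateness 6
Maximum = 18.

18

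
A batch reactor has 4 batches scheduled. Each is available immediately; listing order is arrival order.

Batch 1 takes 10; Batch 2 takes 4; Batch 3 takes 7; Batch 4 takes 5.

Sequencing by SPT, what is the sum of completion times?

55

SPT (increasing processing time): Batch 2 Batch 4 Batch 3 Batch 1.
Batch 2: 0→4
Batch 4: 4→9
Batch 3: 9→16
Batch 1: 16→26
Sum = 4+9+16+26 = 55.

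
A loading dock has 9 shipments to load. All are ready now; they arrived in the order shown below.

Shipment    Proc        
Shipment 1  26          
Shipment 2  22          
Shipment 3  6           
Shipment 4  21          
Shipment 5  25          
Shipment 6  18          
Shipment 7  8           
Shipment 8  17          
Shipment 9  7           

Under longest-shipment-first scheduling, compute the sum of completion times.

LPT (decreasing processing time): Shipment 1 Shipment 5 Shipment 2 Shipment 4 Shipment 6 Shipment 8 Shipment 7 Shipment 9 Shipment 3.
Shipment 1: 0→26
Shipment 5: 26→51
Shipment 2: 51→73
Shipment 4: 73→94
Shipment 6: 94→112
Shipment 8: 112→129
Shipment 7: 129→137
Shipment 9: 137→144
Shipment 3: 144→150
Sum = 26+51+73+94+112+129+137+144+150 = 916.

916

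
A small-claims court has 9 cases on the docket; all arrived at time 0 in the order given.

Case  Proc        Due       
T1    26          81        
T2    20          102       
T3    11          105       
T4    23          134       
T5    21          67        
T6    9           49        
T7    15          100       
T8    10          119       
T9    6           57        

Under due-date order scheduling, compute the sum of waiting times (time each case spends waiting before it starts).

EDD (increasing due date): T6 T9 T5 T1 T7 T2 T3 T8 T4.
T6: waits 0, runs 0→9
T9: waits 9, runs 9→15
T5: waits 15, runs 15→36
T1: waits 36, runs 36→62
T7: waits 62, runs 62→77
T2: waits 77, runs 77→97
T3: waits 97, runs 97→108
T8: waits 108, runs 108→118
T4: waits 118, runs 118→141
Sum = 0+9+15+36+62+77+97+108+118 = 522.

522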